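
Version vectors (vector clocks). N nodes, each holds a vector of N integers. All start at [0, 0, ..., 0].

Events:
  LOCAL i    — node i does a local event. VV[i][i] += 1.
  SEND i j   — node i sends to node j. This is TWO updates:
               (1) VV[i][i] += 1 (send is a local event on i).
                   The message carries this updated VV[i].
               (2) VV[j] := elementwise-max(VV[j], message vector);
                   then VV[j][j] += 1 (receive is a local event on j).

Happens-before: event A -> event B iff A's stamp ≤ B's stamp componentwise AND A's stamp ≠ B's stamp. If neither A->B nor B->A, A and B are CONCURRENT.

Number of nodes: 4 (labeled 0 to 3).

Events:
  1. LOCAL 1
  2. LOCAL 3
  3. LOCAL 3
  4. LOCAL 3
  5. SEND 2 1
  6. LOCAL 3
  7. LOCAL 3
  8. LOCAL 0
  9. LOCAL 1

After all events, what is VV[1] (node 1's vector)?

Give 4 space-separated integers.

Initial: VV[0]=[0, 0, 0, 0]
Initial: VV[1]=[0, 0, 0, 0]
Initial: VV[2]=[0, 0, 0, 0]
Initial: VV[3]=[0, 0, 0, 0]
Event 1: LOCAL 1: VV[1][1]++ -> VV[1]=[0, 1, 0, 0]
Event 2: LOCAL 3: VV[3][3]++ -> VV[3]=[0, 0, 0, 1]
Event 3: LOCAL 3: VV[3][3]++ -> VV[3]=[0, 0, 0, 2]
Event 4: LOCAL 3: VV[3][3]++ -> VV[3]=[0, 0, 0, 3]
Event 5: SEND 2->1: VV[2][2]++ -> VV[2]=[0, 0, 1, 0], msg_vec=[0, 0, 1, 0]; VV[1]=max(VV[1],msg_vec) then VV[1][1]++ -> VV[1]=[0, 2, 1, 0]
Event 6: LOCAL 3: VV[3][3]++ -> VV[3]=[0, 0, 0, 4]
Event 7: LOCAL 3: VV[3][3]++ -> VV[3]=[0, 0, 0, 5]
Event 8: LOCAL 0: VV[0][0]++ -> VV[0]=[1, 0, 0, 0]
Event 9: LOCAL 1: VV[1][1]++ -> VV[1]=[0, 3, 1, 0]
Final vectors: VV[0]=[1, 0, 0, 0]; VV[1]=[0, 3, 1, 0]; VV[2]=[0, 0, 1, 0]; VV[3]=[0, 0, 0, 5]

Answer: 0 3 1 0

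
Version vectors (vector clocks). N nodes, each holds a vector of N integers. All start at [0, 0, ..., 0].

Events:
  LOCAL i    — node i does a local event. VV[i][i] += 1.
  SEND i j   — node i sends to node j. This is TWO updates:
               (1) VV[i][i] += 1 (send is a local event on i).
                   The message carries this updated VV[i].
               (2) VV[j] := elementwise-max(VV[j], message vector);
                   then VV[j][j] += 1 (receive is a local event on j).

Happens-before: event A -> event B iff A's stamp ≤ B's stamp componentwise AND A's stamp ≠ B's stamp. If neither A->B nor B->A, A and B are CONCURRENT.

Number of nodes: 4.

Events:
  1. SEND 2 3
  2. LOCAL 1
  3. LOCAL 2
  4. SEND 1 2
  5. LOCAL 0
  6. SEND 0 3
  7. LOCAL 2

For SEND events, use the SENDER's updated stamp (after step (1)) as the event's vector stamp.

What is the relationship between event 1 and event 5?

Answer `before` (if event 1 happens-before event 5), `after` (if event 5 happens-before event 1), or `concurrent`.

Initial: VV[0]=[0, 0, 0, 0]
Initial: VV[1]=[0, 0, 0, 0]
Initial: VV[2]=[0, 0, 0, 0]
Initial: VV[3]=[0, 0, 0, 0]
Event 1: SEND 2->3: VV[2][2]++ -> VV[2]=[0, 0, 1, 0], msg_vec=[0, 0, 1, 0]; VV[3]=max(VV[3],msg_vec) then VV[3][3]++ -> VV[3]=[0, 0, 1, 1]
Event 2: LOCAL 1: VV[1][1]++ -> VV[1]=[0, 1, 0, 0]
Event 3: LOCAL 2: VV[2][2]++ -> VV[2]=[0, 0, 2, 0]
Event 4: SEND 1->2: VV[1][1]++ -> VV[1]=[0, 2, 0, 0], msg_vec=[0, 2, 0, 0]; VV[2]=max(VV[2],msg_vec) then VV[2][2]++ -> VV[2]=[0, 2, 3, 0]
Event 5: LOCAL 0: VV[0][0]++ -> VV[0]=[1, 0, 0, 0]
Event 6: SEND 0->3: VV[0][0]++ -> VV[0]=[2, 0, 0, 0], msg_vec=[2, 0, 0, 0]; VV[3]=max(VV[3],msg_vec) then VV[3][3]++ -> VV[3]=[2, 0, 1, 2]
Event 7: LOCAL 2: VV[2][2]++ -> VV[2]=[0, 2, 4, 0]
Event 1 stamp: [0, 0, 1, 0]
Event 5 stamp: [1, 0, 0, 0]
[0, 0, 1, 0] <= [1, 0, 0, 0]? False
[1, 0, 0, 0] <= [0, 0, 1, 0]? False
Relation: concurrent

Answer: concurrent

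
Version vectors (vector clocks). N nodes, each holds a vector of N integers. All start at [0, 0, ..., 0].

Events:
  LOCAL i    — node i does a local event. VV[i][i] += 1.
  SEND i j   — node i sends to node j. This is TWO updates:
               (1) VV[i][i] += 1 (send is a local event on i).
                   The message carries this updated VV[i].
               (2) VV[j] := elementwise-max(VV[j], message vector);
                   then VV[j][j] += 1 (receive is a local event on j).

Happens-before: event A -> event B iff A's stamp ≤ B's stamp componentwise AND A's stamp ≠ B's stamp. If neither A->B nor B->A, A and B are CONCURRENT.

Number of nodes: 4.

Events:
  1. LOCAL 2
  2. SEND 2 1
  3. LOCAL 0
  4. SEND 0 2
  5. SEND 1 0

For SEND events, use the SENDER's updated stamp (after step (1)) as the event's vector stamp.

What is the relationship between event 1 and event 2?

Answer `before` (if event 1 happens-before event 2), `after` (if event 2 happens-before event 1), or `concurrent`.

Answer: before

Derivation:
Initial: VV[0]=[0, 0, 0, 0]
Initial: VV[1]=[0, 0, 0, 0]
Initial: VV[2]=[0, 0, 0, 0]
Initial: VV[3]=[0, 0, 0, 0]
Event 1: LOCAL 2: VV[2][2]++ -> VV[2]=[0, 0, 1, 0]
Event 2: SEND 2->1: VV[2][2]++ -> VV[2]=[0, 0, 2, 0], msg_vec=[0, 0, 2, 0]; VV[1]=max(VV[1],msg_vec) then VV[1][1]++ -> VV[1]=[0, 1, 2, 0]
Event 3: LOCAL 0: VV[0][0]++ -> VV[0]=[1, 0, 0, 0]
Event 4: SEND 0->2: VV[0][0]++ -> VV[0]=[2, 0, 0, 0], msg_vec=[2, 0, 0, 0]; VV[2]=max(VV[2],msg_vec) then VV[2][2]++ -> VV[2]=[2, 0, 3, 0]
Event 5: SEND 1->0: VV[1][1]++ -> VV[1]=[0, 2, 2, 0], msg_vec=[0, 2, 2, 0]; VV[0]=max(VV[0],msg_vec) then VV[0][0]++ -> VV[0]=[3, 2, 2, 0]
Event 1 stamp: [0, 0, 1, 0]
Event 2 stamp: [0, 0, 2, 0]
[0, 0, 1, 0] <= [0, 0, 2, 0]? True
[0, 0, 2, 0] <= [0, 0, 1, 0]? False
Relation: before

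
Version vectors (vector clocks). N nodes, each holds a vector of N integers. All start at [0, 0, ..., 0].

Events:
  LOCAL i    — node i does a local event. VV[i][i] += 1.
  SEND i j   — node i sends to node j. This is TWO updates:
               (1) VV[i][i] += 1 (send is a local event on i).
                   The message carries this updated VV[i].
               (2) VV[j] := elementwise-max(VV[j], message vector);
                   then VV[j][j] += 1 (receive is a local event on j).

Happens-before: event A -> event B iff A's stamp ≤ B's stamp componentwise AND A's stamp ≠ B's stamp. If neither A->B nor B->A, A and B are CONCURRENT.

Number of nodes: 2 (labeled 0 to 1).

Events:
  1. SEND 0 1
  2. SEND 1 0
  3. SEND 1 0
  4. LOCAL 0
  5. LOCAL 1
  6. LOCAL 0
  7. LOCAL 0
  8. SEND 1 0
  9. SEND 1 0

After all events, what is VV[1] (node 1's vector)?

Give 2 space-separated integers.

Initial: VV[0]=[0, 0]
Initial: VV[1]=[0, 0]
Event 1: SEND 0->1: VV[0][0]++ -> VV[0]=[1, 0], msg_vec=[1, 0]; VV[1]=max(VV[1],msg_vec) then VV[1][1]++ -> VV[1]=[1, 1]
Event 2: SEND 1->0: VV[1][1]++ -> VV[1]=[1, 2], msg_vec=[1, 2]; VV[0]=max(VV[0],msg_vec) then VV[0][0]++ -> VV[0]=[2, 2]
Event 3: SEND 1->0: VV[1][1]++ -> VV[1]=[1, 3], msg_vec=[1, 3]; VV[0]=max(VV[0],msg_vec) then VV[0][0]++ -> VV[0]=[3, 3]
Event 4: LOCAL 0: VV[0][0]++ -> VV[0]=[4, 3]
Event 5: LOCAL 1: VV[1][1]++ -> VV[1]=[1, 4]
Event 6: LOCAL 0: VV[0][0]++ -> VV[0]=[5, 3]
Event 7: LOCAL 0: VV[0][0]++ -> VV[0]=[6, 3]
Event 8: SEND 1->0: VV[1][1]++ -> VV[1]=[1, 5], msg_vec=[1, 5]; VV[0]=max(VV[0],msg_vec) then VV[0][0]++ -> VV[0]=[7, 5]
Event 9: SEND 1->0: VV[1][1]++ -> VV[1]=[1, 6], msg_vec=[1, 6]; VV[0]=max(VV[0],msg_vec) then VV[0][0]++ -> VV[0]=[8, 6]
Final vectors: VV[0]=[8, 6]; VV[1]=[1, 6]

Answer: 1 6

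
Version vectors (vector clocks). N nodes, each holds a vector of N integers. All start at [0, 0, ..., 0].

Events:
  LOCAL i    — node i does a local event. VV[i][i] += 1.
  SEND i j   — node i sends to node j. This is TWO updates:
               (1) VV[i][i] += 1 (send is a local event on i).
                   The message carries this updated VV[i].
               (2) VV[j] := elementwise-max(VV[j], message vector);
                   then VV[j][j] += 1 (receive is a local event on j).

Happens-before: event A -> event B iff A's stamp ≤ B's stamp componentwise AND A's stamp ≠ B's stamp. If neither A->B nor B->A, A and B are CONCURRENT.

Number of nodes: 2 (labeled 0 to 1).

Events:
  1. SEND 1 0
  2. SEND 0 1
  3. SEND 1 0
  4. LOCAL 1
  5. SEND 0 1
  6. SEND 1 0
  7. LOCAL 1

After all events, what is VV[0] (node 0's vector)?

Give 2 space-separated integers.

Initial: VV[0]=[0, 0]
Initial: VV[1]=[0, 0]
Event 1: SEND 1->0: VV[1][1]++ -> VV[1]=[0, 1], msg_vec=[0, 1]; VV[0]=max(VV[0],msg_vec) then VV[0][0]++ -> VV[0]=[1, 1]
Event 2: SEND 0->1: VV[0][0]++ -> VV[0]=[2, 1], msg_vec=[2, 1]; VV[1]=max(VV[1],msg_vec) then VV[1][1]++ -> VV[1]=[2, 2]
Event 3: SEND 1->0: VV[1][1]++ -> VV[1]=[2, 3], msg_vec=[2, 3]; VV[0]=max(VV[0],msg_vec) then VV[0][0]++ -> VV[0]=[3, 3]
Event 4: LOCAL 1: VV[1][1]++ -> VV[1]=[2, 4]
Event 5: SEND 0->1: VV[0][0]++ -> VV[0]=[4, 3], msg_vec=[4, 3]; VV[1]=max(VV[1],msg_vec) then VV[1][1]++ -> VV[1]=[4, 5]
Event 6: SEND 1->0: VV[1][1]++ -> VV[1]=[4, 6], msg_vec=[4, 6]; VV[0]=max(VV[0],msg_vec) then VV[0][0]++ -> VV[0]=[5, 6]
Event 7: LOCAL 1: VV[1][1]++ -> VV[1]=[4, 7]
Final vectors: VV[0]=[5, 6]; VV[1]=[4, 7]

Answer: 5 6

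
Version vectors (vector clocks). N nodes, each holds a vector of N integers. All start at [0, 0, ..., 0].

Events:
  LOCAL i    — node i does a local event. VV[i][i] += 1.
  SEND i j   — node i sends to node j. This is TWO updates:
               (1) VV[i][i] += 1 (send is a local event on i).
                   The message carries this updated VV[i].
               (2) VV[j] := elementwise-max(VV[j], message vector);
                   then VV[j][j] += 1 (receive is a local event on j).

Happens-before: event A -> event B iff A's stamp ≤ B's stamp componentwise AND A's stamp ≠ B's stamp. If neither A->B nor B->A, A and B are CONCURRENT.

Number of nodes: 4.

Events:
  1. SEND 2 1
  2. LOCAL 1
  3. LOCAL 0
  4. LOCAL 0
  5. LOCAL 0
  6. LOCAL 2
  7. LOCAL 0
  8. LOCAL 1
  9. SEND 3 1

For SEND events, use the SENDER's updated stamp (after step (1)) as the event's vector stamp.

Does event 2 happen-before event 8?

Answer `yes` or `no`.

Answer: yes

Derivation:
Initial: VV[0]=[0, 0, 0, 0]
Initial: VV[1]=[0, 0, 0, 0]
Initial: VV[2]=[0, 0, 0, 0]
Initial: VV[3]=[0, 0, 0, 0]
Event 1: SEND 2->1: VV[2][2]++ -> VV[2]=[0, 0, 1, 0], msg_vec=[0, 0, 1, 0]; VV[1]=max(VV[1],msg_vec) then VV[1][1]++ -> VV[1]=[0, 1, 1, 0]
Event 2: LOCAL 1: VV[1][1]++ -> VV[1]=[0, 2, 1, 0]
Event 3: LOCAL 0: VV[0][0]++ -> VV[0]=[1, 0, 0, 0]
Event 4: LOCAL 0: VV[0][0]++ -> VV[0]=[2, 0, 0, 0]
Event 5: LOCAL 0: VV[0][0]++ -> VV[0]=[3, 0, 0, 0]
Event 6: LOCAL 2: VV[2][2]++ -> VV[2]=[0, 0, 2, 0]
Event 7: LOCAL 0: VV[0][0]++ -> VV[0]=[4, 0, 0, 0]
Event 8: LOCAL 1: VV[1][1]++ -> VV[1]=[0, 3, 1, 0]
Event 9: SEND 3->1: VV[3][3]++ -> VV[3]=[0, 0, 0, 1], msg_vec=[0, 0, 0, 1]; VV[1]=max(VV[1],msg_vec) then VV[1][1]++ -> VV[1]=[0, 4, 1, 1]
Event 2 stamp: [0, 2, 1, 0]
Event 8 stamp: [0, 3, 1, 0]
[0, 2, 1, 0] <= [0, 3, 1, 0]? True. Equal? False. Happens-before: True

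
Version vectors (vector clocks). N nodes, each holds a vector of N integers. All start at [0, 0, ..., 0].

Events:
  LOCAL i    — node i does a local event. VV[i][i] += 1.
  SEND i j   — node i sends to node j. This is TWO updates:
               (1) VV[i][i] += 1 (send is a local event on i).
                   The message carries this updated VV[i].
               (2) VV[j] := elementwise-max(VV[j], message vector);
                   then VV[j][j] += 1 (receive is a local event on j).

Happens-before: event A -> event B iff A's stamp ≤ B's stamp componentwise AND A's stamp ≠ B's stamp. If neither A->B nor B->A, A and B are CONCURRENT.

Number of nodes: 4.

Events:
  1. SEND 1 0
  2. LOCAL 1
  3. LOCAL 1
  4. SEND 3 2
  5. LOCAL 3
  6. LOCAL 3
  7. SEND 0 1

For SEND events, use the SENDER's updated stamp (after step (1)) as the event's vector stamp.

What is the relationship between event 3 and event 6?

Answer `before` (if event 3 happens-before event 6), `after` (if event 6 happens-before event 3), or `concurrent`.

Answer: concurrent

Derivation:
Initial: VV[0]=[0, 0, 0, 0]
Initial: VV[1]=[0, 0, 0, 0]
Initial: VV[2]=[0, 0, 0, 0]
Initial: VV[3]=[0, 0, 0, 0]
Event 1: SEND 1->0: VV[1][1]++ -> VV[1]=[0, 1, 0, 0], msg_vec=[0, 1, 0, 0]; VV[0]=max(VV[0],msg_vec) then VV[0][0]++ -> VV[0]=[1, 1, 0, 0]
Event 2: LOCAL 1: VV[1][1]++ -> VV[1]=[0, 2, 0, 0]
Event 3: LOCAL 1: VV[1][1]++ -> VV[1]=[0, 3, 0, 0]
Event 4: SEND 3->2: VV[3][3]++ -> VV[3]=[0, 0, 0, 1], msg_vec=[0, 0, 0, 1]; VV[2]=max(VV[2],msg_vec) then VV[2][2]++ -> VV[2]=[0, 0, 1, 1]
Event 5: LOCAL 3: VV[3][3]++ -> VV[3]=[0, 0, 0, 2]
Event 6: LOCAL 3: VV[3][3]++ -> VV[3]=[0, 0, 0, 3]
Event 7: SEND 0->1: VV[0][0]++ -> VV[0]=[2, 1, 0, 0], msg_vec=[2, 1, 0, 0]; VV[1]=max(VV[1],msg_vec) then VV[1][1]++ -> VV[1]=[2, 4, 0, 0]
Event 3 stamp: [0, 3, 0, 0]
Event 6 stamp: [0, 0, 0, 3]
[0, 3, 0, 0] <= [0, 0, 0, 3]? False
[0, 0, 0, 3] <= [0, 3, 0, 0]? False
Relation: concurrent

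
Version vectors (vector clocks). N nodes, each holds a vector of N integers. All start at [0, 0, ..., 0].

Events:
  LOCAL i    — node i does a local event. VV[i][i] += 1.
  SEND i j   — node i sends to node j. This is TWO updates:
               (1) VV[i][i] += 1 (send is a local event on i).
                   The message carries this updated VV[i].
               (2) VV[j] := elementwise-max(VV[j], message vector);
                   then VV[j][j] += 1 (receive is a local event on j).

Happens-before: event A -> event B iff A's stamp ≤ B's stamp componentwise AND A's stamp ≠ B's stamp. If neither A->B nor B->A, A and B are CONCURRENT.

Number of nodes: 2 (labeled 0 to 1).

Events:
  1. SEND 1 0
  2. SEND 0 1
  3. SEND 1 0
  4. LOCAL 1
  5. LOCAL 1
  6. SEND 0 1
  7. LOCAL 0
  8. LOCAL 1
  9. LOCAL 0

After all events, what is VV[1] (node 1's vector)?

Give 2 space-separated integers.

Answer: 4 7

Derivation:
Initial: VV[0]=[0, 0]
Initial: VV[1]=[0, 0]
Event 1: SEND 1->0: VV[1][1]++ -> VV[1]=[0, 1], msg_vec=[0, 1]; VV[0]=max(VV[0],msg_vec) then VV[0][0]++ -> VV[0]=[1, 1]
Event 2: SEND 0->1: VV[0][0]++ -> VV[0]=[2, 1], msg_vec=[2, 1]; VV[1]=max(VV[1],msg_vec) then VV[1][1]++ -> VV[1]=[2, 2]
Event 3: SEND 1->0: VV[1][1]++ -> VV[1]=[2, 3], msg_vec=[2, 3]; VV[0]=max(VV[0],msg_vec) then VV[0][0]++ -> VV[0]=[3, 3]
Event 4: LOCAL 1: VV[1][1]++ -> VV[1]=[2, 4]
Event 5: LOCAL 1: VV[1][1]++ -> VV[1]=[2, 5]
Event 6: SEND 0->1: VV[0][0]++ -> VV[0]=[4, 3], msg_vec=[4, 3]; VV[1]=max(VV[1],msg_vec) then VV[1][1]++ -> VV[1]=[4, 6]
Event 7: LOCAL 0: VV[0][0]++ -> VV[0]=[5, 3]
Event 8: LOCAL 1: VV[1][1]++ -> VV[1]=[4, 7]
Event 9: LOCAL 0: VV[0][0]++ -> VV[0]=[6, 3]
Final vectors: VV[0]=[6, 3]; VV[1]=[4, 7]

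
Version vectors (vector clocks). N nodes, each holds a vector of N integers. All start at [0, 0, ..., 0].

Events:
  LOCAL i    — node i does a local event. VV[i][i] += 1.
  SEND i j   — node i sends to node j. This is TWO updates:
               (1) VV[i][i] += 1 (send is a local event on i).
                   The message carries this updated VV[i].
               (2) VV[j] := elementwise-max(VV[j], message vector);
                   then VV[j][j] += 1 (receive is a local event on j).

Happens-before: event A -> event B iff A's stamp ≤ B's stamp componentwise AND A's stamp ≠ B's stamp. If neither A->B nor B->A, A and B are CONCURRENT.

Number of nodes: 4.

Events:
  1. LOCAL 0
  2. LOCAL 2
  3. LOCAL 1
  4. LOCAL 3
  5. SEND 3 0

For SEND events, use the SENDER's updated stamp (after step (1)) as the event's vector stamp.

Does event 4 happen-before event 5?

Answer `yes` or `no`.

Initial: VV[0]=[0, 0, 0, 0]
Initial: VV[1]=[0, 0, 0, 0]
Initial: VV[2]=[0, 0, 0, 0]
Initial: VV[3]=[0, 0, 0, 0]
Event 1: LOCAL 0: VV[0][0]++ -> VV[0]=[1, 0, 0, 0]
Event 2: LOCAL 2: VV[2][2]++ -> VV[2]=[0, 0, 1, 0]
Event 3: LOCAL 1: VV[1][1]++ -> VV[1]=[0, 1, 0, 0]
Event 4: LOCAL 3: VV[3][3]++ -> VV[3]=[0, 0, 0, 1]
Event 5: SEND 3->0: VV[3][3]++ -> VV[3]=[0, 0, 0, 2], msg_vec=[0, 0, 0, 2]; VV[0]=max(VV[0],msg_vec) then VV[0][0]++ -> VV[0]=[2, 0, 0, 2]
Event 4 stamp: [0, 0, 0, 1]
Event 5 stamp: [0, 0, 0, 2]
[0, 0, 0, 1] <= [0, 0, 0, 2]? True. Equal? False. Happens-before: True

Answer: yes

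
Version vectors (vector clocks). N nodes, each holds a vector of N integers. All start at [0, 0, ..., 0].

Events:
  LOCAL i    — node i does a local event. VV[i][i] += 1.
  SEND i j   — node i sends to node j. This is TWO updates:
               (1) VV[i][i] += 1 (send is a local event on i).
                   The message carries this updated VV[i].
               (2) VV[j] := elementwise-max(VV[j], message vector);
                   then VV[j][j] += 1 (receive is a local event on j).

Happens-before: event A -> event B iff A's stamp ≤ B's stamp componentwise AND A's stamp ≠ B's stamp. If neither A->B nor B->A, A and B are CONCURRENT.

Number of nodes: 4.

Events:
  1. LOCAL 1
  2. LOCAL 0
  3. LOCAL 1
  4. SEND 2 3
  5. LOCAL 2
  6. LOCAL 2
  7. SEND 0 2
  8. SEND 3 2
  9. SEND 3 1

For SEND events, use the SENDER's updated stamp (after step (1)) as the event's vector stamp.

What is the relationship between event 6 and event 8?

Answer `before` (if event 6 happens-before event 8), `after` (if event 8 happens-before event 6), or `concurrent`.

Answer: concurrent

Derivation:
Initial: VV[0]=[0, 0, 0, 0]
Initial: VV[1]=[0, 0, 0, 0]
Initial: VV[2]=[0, 0, 0, 0]
Initial: VV[3]=[0, 0, 0, 0]
Event 1: LOCAL 1: VV[1][1]++ -> VV[1]=[0, 1, 0, 0]
Event 2: LOCAL 0: VV[0][0]++ -> VV[0]=[1, 0, 0, 0]
Event 3: LOCAL 1: VV[1][1]++ -> VV[1]=[0, 2, 0, 0]
Event 4: SEND 2->3: VV[2][2]++ -> VV[2]=[0, 0, 1, 0], msg_vec=[0, 0, 1, 0]; VV[3]=max(VV[3],msg_vec) then VV[3][3]++ -> VV[3]=[0, 0, 1, 1]
Event 5: LOCAL 2: VV[2][2]++ -> VV[2]=[0, 0, 2, 0]
Event 6: LOCAL 2: VV[2][2]++ -> VV[2]=[0, 0, 3, 0]
Event 7: SEND 0->2: VV[0][0]++ -> VV[0]=[2, 0, 0, 0], msg_vec=[2, 0, 0, 0]; VV[2]=max(VV[2],msg_vec) then VV[2][2]++ -> VV[2]=[2, 0, 4, 0]
Event 8: SEND 3->2: VV[3][3]++ -> VV[3]=[0, 0, 1, 2], msg_vec=[0, 0, 1, 2]; VV[2]=max(VV[2],msg_vec) then VV[2][2]++ -> VV[2]=[2, 0, 5, 2]
Event 9: SEND 3->1: VV[3][3]++ -> VV[3]=[0, 0, 1, 3], msg_vec=[0, 0, 1, 3]; VV[1]=max(VV[1],msg_vec) then VV[1][1]++ -> VV[1]=[0, 3, 1, 3]
Event 6 stamp: [0, 0, 3, 0]
Event 8 stamp: [0, 0, 1, 2]
[0, 0, 3, 0] <= [0, 0, 1, 2]? False
[0, 0, 1, 2] <= [0, 0, 3, 0]? False
Relation: concurrent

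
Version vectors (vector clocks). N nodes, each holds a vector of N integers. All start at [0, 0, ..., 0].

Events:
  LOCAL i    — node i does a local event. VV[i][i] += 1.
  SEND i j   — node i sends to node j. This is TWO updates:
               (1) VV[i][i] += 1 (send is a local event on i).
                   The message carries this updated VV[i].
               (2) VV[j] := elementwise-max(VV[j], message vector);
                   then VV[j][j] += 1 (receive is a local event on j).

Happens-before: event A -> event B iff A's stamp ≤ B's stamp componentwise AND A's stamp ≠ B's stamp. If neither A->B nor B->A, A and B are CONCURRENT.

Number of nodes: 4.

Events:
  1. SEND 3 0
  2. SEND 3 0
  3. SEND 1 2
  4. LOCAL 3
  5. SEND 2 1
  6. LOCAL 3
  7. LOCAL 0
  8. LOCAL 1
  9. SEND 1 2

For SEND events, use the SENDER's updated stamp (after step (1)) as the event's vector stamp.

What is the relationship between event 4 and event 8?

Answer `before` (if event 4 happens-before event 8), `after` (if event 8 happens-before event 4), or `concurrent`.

Initial: VV[0]=[0, 0, 0, 0]
Initial: VV[1]=[0, 0, 0, 0]
Initial: VV[2]=[0, 0, 0, 0]
Initial: VV[3]=[0, 0, 0, 0]
Event 1: SEND 3->0: VV[3][3]++ -> VV[3]=[0, 0, 0, 1], msg_vec=[0, 0, 0, 1]; VV[0]=max(VV[0],msg_vec) then VV[0][0]++ -> VV[0]=[1, 0, 0, 1]
Event 2: SEND 3->0: VV[3][3]++ -> VV[3]=[0, 0, 0, 2], msg_vec=[0, 0, 0, 2]; VV[0]=max(VV[0],msg_vec) then VV[0][0]++ -> VV[0]=[2, 0, 0, 2]
Event 3: SEND 1->2: VV[1][1]++ -> VV[1]=[0, 1, 0, 0], msg_vec=[0, 1, 0, 0]; VV[2]=max(VV[2],msg_vec) then VV[2][2]++ -> VV[2]=[0, 1, 1, 0]
Event 4: LOCAL 3: VV[3][3]++ -> VV[3]=[0, 0, 0, 3]
Event 5: SEND 2->1: VV[2][2]++ -> VV[2]=[0, 1, 2, 0], msg_vec=[0, 1, 2, 0]; VV[1]=max(VV[1],msg_vec) then VV[1][1]++ -> VV[1]=[0, 2, 2, 0]
Event 6: LOCAL 3: VV[3][3]++ -> VV[3]=[0, 0, 0, 4]
Event 7: LOCAL 0: VV[0][0]++ -> VV[0]=[3, 0, 0, 2]
Event 8: LOCAL 1: VV[1][1]++ -> VV[1]=[0, 3, 2, 0]
Event 9: SEND 1->2: VV[1][1]++ -> VV[1]=[0, 4, 2, 0], msg_vec=[0, 4, 2, 0]; VV[2]=max(VV[2],msg_vec) then VV[2][2]++ -> VV[2]=[0, 4, 3, 0]
Event 4 stamp: [0, 0, 0, 3]
Event 8 stamp: [0, 3, 2, 0]
[0, 0, 0, 3] <= [0, 3, 2, 0]? False
[0, 3, 2, 0] <= [0, 0, 0, 3]? False
Relation: concurrent

Answer: concurrent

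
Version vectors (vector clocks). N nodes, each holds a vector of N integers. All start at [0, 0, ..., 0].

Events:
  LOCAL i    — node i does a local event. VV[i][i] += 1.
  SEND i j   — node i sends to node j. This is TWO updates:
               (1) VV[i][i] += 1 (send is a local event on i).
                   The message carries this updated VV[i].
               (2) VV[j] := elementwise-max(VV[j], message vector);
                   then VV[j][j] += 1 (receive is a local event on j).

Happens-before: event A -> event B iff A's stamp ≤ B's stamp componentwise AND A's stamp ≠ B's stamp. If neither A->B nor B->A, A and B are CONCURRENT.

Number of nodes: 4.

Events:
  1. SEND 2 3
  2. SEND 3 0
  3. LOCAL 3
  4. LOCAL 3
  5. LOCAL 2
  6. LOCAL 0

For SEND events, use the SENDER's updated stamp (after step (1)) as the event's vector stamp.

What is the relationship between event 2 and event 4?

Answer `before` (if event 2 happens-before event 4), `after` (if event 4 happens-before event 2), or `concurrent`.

Initial: VV[0]=[0, 0, 0, 0]
Initial: VV[1]=[0, 0, 0, 0]
Initial: VV[2]=[0, 0, 0, 0]
Initial: VV[3]=[0, 0, 0, 0]
Event 1: SEND 2->3: VV[2][2]++ -> VV[2]=[0, 0, 1, 0], msg_vec=[0, 0, 1, 0]; VV[3]=max(VV[3],msg_vec) then VV[3][3]++ -> VV[3]=[0, 0, 1, 1]
Event 2: SEND 3->0: VV[3][3]++ -> VV[3]=[0, 0, 1, 2], msg_vec=[0, 0, 1, 2]; VV[0]=max(VV[0],msg_vec) then VV[0][0]++ -> VV[0]=[1, 0, 1, 2]
Event 3: LOCAL 3: VV[3][3]++ -> VV[3]=[0, 0, 1, 3]
Event 4: LOCAL 3: VV[3][3]++ -> VV[3]=[0, 0, 1, 4]
Event 5: LOCAL 2: VV[2][2]++ -> VV[2]=[0, 0, 2, 0]
Event 6: LOCAL 0: VV[0][0]++ -> VV[0]=[2, 0, 1, 2]
Event 2 stamp: [0, 0, 1, 2]
Event 4 stamp: [0, 0, 1, 4]
[0, 0, 1, 2] <= [0, 0, 1, 4]? True
[0, 0, 1, 4] <= [0, 0, 1, 2]? False
Relation: before

Answer: before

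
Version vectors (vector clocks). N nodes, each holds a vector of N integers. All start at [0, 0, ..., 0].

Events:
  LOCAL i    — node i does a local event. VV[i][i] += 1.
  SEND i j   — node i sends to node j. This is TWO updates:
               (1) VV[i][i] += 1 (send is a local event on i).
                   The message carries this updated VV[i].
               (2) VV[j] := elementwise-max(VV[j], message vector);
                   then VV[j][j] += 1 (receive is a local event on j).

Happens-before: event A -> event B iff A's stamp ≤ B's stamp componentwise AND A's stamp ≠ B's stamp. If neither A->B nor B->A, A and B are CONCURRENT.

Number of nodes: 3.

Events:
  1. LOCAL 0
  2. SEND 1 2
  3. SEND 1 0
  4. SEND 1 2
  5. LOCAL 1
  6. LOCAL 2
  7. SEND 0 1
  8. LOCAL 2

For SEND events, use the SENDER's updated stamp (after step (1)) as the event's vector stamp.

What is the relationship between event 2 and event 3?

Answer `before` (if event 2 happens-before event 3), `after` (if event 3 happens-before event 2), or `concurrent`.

Answer: before

Derivation:
Initial: VV[0]=[0, 0, 0]
Initial: VV[1]=[0, 0, 0]
Initial: VV[2]=[0, 0, 0]
Event 1: LOCAL 0: VV[0][0]++ -> VV[0]=[1, 0, 0]
Event 2: SEND 1->2: VV[1][1]++ -> VV[1]=[0, 1, 0], msg_vec=[0, 1, 0]; VV[2]=max(VV[2],msg_vec) then VV[2][2]++ -> VV[2]=[0, 1, 1]
Event 3: SEND 1->0: VV[1][1]++ -> VV[1]=[0, 2, 0], msg_vec=[0, 2, 0]; VV[0]=max(VV[0],msg_vec) then VV[0][0]++ -> VV[0]=[2, 2, 0]
Event 4: SEND 1->2: VV[1][1]++ -> VV[1]=[0, 3, 0], msg_vec=[0, 3, 0]; VV[2]=max(VV[2],msg_vec) then VV[2][2]++ -> VV[2]=[0, 3, 2]
Event 5: LOCAL 1: VV[1][1]++ -> VV[1]=[0, 4, 0]
Event 6: LOCAL 2: VV[2][2]++ -> VV[2]=[0, 3, 3]
Event 7: SEND 0->1: VV[0][0]++ -> VV[0]=[3, 2, 0], msg_vec=[3, 2, 0]; VV[1]=max(VV[1],msg_vec) then VV[1][1]++ -> VV[1]=[3, 5, 0]
Event 8: LOCAL 2: VV[2][2]++ -> VV[2]=[0, 3, 4]
Event 2 stamp: [0, 1, 0]
Event 3 stamp: [0, 2, 0]
[0, 1, 0] <= [0, 2, 0]? True
[0, 2, 0] <= [0, 1, 0]? False
Relation: before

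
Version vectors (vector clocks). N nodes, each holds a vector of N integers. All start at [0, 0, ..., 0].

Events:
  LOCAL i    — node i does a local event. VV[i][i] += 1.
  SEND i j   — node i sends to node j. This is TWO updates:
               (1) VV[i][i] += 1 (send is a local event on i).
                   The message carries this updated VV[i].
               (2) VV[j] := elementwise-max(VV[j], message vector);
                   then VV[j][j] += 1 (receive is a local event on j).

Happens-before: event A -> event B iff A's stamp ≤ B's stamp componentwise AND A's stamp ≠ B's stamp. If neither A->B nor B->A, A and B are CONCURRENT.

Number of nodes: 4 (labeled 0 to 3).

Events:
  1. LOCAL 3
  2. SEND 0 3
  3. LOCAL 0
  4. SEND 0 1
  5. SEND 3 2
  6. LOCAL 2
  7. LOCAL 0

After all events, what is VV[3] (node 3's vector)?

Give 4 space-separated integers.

Answer: 1 0 0 3

Derivation:
Initial: VV[0]=[0, 0, 0, 0]
Initial: VV[1]=[0, 0, 0, 0]
Initial: VV[2]=[0, 0, 0, 0]
Initial: VV[3]=[0, 0, 0, 0]
Event 1: LOCAL 3: VV[3][3]++ -> VV[3]=[0, 0, 0, 1]
Event 2: SEND 0->3: VV[0][0]++ -> VV[0]=[1, 0, 0, 0], msg_vec=[1, 0, 0, 0]; VV[3]=max(VV[3],msg_vec) then VV[3][3]++ -> VV[3]=[1, 0, 0, 2]
Event 3: LOCAL 0: VV[0][0]++ -> VV[0]=[2, 0, 0, 0]
Event 4: SEND 0->1: VV[0][0]++ -> VV[0]=[3, 0, 0, 0], msg_vec=[3, 0, 0, 0]; VV[1]=max(VV[1],msg_vec) then VV[1][1]++ -> VV[1]=[3, 1, 0, 0]
Event 5: SEND 3->2: VV[3][3]++ -> VV[3]=[1, 0, 0, 3], msg_vec=[1, 0, 0, 3]; VV[2]=max(VV[2],msg_vec) then VV[2][2]++ -> VV[2]=[1, 0, 1, 3]
Event 6: LOCAL 2: VV[2][2]++ -> VV[2]=[1, 0, 2, 3]
Event 7: LOCAL 0: VV[0][0]++ -> VV[0]=[4, 0, 0, 0]
Final vectors: VV[0]=[4, 0, 0, 0]; VV[1]=[3, 1, 0, 0]; VV[2]=[1, 0, 2, 3]; VV[3]=[1, 0, 0, 3]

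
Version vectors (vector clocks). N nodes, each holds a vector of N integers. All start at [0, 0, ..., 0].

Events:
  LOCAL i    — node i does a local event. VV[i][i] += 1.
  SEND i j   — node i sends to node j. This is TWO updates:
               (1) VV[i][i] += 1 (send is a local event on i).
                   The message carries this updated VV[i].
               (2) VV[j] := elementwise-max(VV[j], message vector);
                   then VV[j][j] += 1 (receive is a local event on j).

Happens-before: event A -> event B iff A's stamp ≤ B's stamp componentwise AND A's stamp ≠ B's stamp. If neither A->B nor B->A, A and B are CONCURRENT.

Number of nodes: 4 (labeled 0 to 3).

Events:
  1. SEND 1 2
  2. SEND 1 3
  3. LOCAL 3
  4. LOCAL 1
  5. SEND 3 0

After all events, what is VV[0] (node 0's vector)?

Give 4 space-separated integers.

Answer: 1 2 0 3

Derivation:
Initial: VV[0]=[0, 0, 0, 0]
Initial: VV[1]=[0, 0, 0, 0]
Initial: VV[2]=[0, 0, 0, 0]
Initial: VV[3]=[0, 0, 0, 0]
Event 1: SEND 1->2: VV[1][1]++ -> VV[1]=[0, 1, 0, 0], msg_vec=[0, 1, 0, 0]; VV[2]=max(VV[2],msg_vec) then VV[2][2]++ -> VV[2]=[0, 1, 1, 0]
Event 2: SEND 1->3: VV[1][1]++ -> VV[1]=[0, 2, 0, 0], msg_vec=[0, 2, 0, 0]; VV[3]=max(VV[3],msg_vec) then VV[3][3]++ -> VV[3]=[0, 2, 0, 1]
Event 3: LOCAL 3: VV[3][3]++ -> VV[3]=[0, 2, 0, 2]
Event 4: LOCAL 1: VV[1][1]++ -> VV[1]=[0, 3, 0, 0]
Event 5: SEND 3->0: VV[3][3]++ -> VV[3]=[0, 2, 0, 3], msg_vec=[0, 2, 0, 3]; VV[0]=max(VV[0],msg_vec) then VV[0][0]++ -> VV[0]=[1, 2, 0, 3]
Final vectors: VV[0]=[1, 2, 0, 3]; VV[1]=[0, 3, 0, 0]; VV[2]=[0, 1, 1, 0]; VV[3]=[0, 2, 0, 3]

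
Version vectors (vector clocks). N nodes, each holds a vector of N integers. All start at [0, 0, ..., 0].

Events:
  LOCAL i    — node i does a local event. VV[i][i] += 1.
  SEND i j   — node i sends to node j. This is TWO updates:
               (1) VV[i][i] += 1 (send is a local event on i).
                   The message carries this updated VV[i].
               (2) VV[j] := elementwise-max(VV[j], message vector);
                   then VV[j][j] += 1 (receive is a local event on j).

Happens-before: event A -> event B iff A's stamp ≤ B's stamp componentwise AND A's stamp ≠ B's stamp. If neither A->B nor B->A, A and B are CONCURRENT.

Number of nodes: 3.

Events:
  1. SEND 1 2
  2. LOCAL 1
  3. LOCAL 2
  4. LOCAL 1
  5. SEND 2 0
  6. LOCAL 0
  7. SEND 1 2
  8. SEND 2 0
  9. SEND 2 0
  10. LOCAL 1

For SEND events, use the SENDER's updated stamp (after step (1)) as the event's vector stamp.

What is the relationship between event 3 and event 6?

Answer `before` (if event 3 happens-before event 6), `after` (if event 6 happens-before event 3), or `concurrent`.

Initial: VV[0]=[0, 0, 0]
Initial: VV[1]=[0, 0, 0]
Initial: VV[2]=[0, 0, 0]
Event 1: SEND 1->2: VV[1][1]++ -> VV[1]=[0, 1, 0], msg_vec=[0, 1, 0]; VV[2]=max(VV[2],msg_vec) then VV[2][2]++ -> VV[2]=[0, 1, 1]
Event 2: LOCAL 1: VV[1][1]++ -> VV[1]=[0, 2, 0]
Event 3: LOCAL 2: VV[2][2]++ -> VV[2]=[0, 1, 2]
Event 4: LOCAL 1: VV[1][1]++ -> VV[1]=[0, 3, 0]
Event 5: SEND 2->0: VV[2][2]++ -> VV[2]=[0, 1, 3], msg_vec=[0, 1, 3]; VV[0]=max(VV[0],msg_vec) then VV[0][0]++ -> VV[0]=[1, 1, 3]
Event 6: LOCAL 0: VV[0][0]++ -> VV[0]=[2, 1, 3]
Event 7: SEND 1->2: VV[1][1]++ -> VV[1]=[0, 4, 0], msg_vec=[0, 4, 0]; VV[2]=max(VV[2],msg_vec) then VV[2][2]++ -> VV[2]=[0, 4, 4]
Event 8: SEND 2->0: VV[2][2]++ -> VV[2]=[0, 4, 5], msg_vec=[0, 4, 5]; VV[0]=max(VV[0],msg_vec) then VV[0][0]++ -> VV[0]=[3, 4, 5]
Event 9: SEND 2->0: VV[2][2]++ -> VV[2]=[0, 4, 6], msg_vec=[0, 4, 6]; VV[0]=max(VV[0],msg_vec) then VV[0][0]++ -> VV[0]=[4, 4, 6]
Event 10: LOCAL 1: VV[1][1]++ -> VV[1]=[0, 5, 0]
Event 3 stamp: [0, 1, 2]
Event 6 stamp: [2, 1, 3]
[0, 1, 2] <= [2, 1, 3]? True
[2, 1, 3] <= [0, 1, 2]? False
Relation: before

Answer: before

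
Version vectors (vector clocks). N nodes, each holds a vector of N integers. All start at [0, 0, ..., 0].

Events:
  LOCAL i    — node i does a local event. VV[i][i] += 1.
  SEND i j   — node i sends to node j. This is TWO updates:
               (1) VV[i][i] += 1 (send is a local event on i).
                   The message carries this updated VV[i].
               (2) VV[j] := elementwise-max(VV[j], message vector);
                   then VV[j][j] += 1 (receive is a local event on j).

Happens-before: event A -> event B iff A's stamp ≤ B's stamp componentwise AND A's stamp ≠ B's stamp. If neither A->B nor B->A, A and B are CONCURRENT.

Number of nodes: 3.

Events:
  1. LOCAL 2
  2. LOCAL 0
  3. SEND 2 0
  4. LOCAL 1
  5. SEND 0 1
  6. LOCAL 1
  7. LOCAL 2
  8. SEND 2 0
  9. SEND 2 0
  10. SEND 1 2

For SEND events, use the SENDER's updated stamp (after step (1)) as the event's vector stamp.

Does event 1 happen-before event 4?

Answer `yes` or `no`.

Initial: VV[0]=[0, 0, 0]
Initial: VV[1]=[0, 0, 0]
Initial: VV[2]=[0, 0, 0]
Event 1: LOCAL 2: VV[2][2]++ -> VV[2]=[0, 0, 1]
Event 2: LOCAL 0: VV[0][0]++ -> VV[0]=[1, 0, 0]
Event 3: SEND 2->0: VV[2][2]++ -> VV[2]=[0, 0, 2], msg_vec=[0, 0, 2]; VV[0]=max(VV[0],msg_vec) then VV[0][0]++ -> VV[0]=[2, 0, 2]
Event 4: LOCAL 1: VV[1][1]++ -> VV[1]=[0, 1, 0]
Event 5: SEND 0->1: VV[0][0]++ -> VV[0]=[3, 0, 2], msg_vec=[3, 0, 2]; VV[1]=max(VV[1],msg_vec) then VV[1][1]++ -> VV[1]=[3, 2, 2]
Event 6: LOCAL 1: VV[1][1]++ -> VV[1]=[3, 3, 2]
Event 7: LOCAL 2: VV[2][2]++ -> VV[2]=[0, 0, 3]
Event 8: SEND 2->0: VV[2][2]++ -> VV[2]=[0, 0, 4], msg_vec=[0, 0, 4]; VV[0]=max(VV[0],msg_vec) then VV[0][0]++ -> VV[0]=[4, 0, 4]
Event 9: SEND 2->0: VV[2][2]++ -> VV[2]=[0, 0, 5], msg_vec=[0, 0, 5]; VV[0]=max(VV[0],msg_vec) then VV[0][0]++ -> VV[0]=[5, 0, 5]
Event 10: SEND 1->2: VV[1][1]++ -> VV[1]=[3, 4, 2], msg_vec=[3, 4, 2]; VV[2]=max(VV[2],msg_vec) then VV[2][2]++ -> VV[2]=[3, 4, 6]
Event 1 stamp: [0, 0, 1]
Event 4 stamp: [0, 1, 0]
[0, 0, 1] <= [0, 1, 0]? False. Equal? False. Happens-before: False

Answer: no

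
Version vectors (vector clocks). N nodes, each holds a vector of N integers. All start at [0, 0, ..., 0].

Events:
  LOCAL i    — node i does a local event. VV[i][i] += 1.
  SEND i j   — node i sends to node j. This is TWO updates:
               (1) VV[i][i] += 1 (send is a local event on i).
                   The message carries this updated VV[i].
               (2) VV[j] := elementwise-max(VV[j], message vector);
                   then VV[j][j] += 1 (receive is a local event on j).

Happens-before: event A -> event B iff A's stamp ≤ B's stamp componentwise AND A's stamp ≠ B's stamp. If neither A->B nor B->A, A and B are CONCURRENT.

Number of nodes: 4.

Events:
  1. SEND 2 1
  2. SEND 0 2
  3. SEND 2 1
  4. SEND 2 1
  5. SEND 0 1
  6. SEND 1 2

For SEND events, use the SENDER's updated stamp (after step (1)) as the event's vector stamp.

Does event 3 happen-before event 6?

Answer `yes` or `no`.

Initial: VV[0]=[0, 0, 0, 0]
Initial: VV[1]=[0, 0, 0, 0]
Initial: VV[2]=[0, 0, 0, 0]
Initial: VV[3]=[0, 0, 0, 0]
Event 1: SEND 2->1: VV[2][2]++ -> VV[2]=[0, 0, 1, 0], msg_vec=[0, 0, 1, 0]; VV[1]=max(VV[1],msg_vec) then VV[1][1]++ -> VV[1]=[0, 1, 1, 0]
Event 2: SEND 0->2: VV[0][0]++ -> VV[0]=[1, 0, 0, 0], msg_vec=[1, 0, 0, 0]; VV[2]=max(VV[2],msg_vec) then VV[2][2]++ -> VV[2]=[1, 0, 2, 0]
Event 3: SEND 2->1: VV[2][2]++ -> VV[2]=[1, 0, 3, 0], msg_vec=[1, 0, 3, 0]; VV[1]=max(VV[1],msg_vec) then VV[1][1]++ -> VV[1]=[1, 2, 3, 0]
Event 4: SEND 2->1: VV[2][2]++ -> VV[2]=[1, 0, 4, 0], msg_vec=[1, 0, 4, 0]; VV[1]=max(VV[1],msg_vec) then VV[1][1]++ -> VV[1]=[1, 3, 4, 0]
Event 5: SEND 0->1: VV[0][0]++ -> VV[0]=[2, 0, 0, 0], msg_vec=[2, 0, 0, 0]; VV[1]=max(VV[1],msg_vec) then VV[1][1]++ -> VV[1]=[2, 4, 4, 0]
Event 6: SEND 1->2: VV[1][1]++ -> VV[1]=[2, 5, 4, 0], msg_vec=[2, 5, 4, 0]; VV[2]=max(VV[2],msg_vec) then VV[2][2]++ -> VV[2]=[2, 5, 5, 0]
Event 3 stamp: [1, 0, 3, 0]
Event 6 stamp: [2, 5, 4, 0]
[1, 0, 3, 0] <= [2, 5, 4, 0]? True. Equal? False. Happens-before: True

Answer: yes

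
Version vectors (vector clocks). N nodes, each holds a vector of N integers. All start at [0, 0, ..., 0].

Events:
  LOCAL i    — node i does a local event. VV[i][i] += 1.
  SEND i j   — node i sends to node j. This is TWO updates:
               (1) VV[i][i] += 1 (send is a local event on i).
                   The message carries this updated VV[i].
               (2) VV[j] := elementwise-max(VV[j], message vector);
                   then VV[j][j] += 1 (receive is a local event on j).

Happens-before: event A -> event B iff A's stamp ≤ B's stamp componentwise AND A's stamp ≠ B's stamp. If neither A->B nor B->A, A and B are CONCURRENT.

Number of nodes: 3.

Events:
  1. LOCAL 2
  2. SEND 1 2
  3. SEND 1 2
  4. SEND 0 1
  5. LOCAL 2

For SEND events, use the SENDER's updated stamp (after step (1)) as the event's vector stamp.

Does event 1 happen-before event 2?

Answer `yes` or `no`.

Initial: VV[0]=[0, 0, 0]
Initial: VV[1]=[0, 0, 0]
Initial: VV[2]=[0, 0, 0]
Event 1: LOCAL 2: VV[2][2]++ -> VV[2]=[0, 0, 1]
Event 2: SEND 1->2: VV[1][1]++ -> VV[1]=[0, 1, 0], msg_vec=[0, 1, 0]; VV[2]=max(VV[2],msg_vec) then VV[2][2]++ -> VV[2]=[0, 1, 2]
Event 3: SEND 1->2: VV[1][1]++ -> VV[1]=[0, 2, 0], msg_vec=[0, 2, 0]; VV[2]=max(VV[2],msg_vec) then VV[2][2]++ -> VV[2]=[0, 2, 3]
Event 4: SEND 0->1: VV[0][0]++ -> VV[0]=[1, 0, 0], msg_vec=[1, 0, 0]; VV[1]=max(VV[1],msg_vec) then VV[1][1]++ -> VV[1]=[1, 3, 0]
Event 5: LOCAL 2: VV[2][2]++ -> VV[2]=[0, 2, 4]
Event 1 stamp: [0, 0, 1]
Event 2 stamp: [0, 1, 0]
[0, 0, 1] <= [0, 1, 0]? False. Equal? False. Happens-before: False

Answer: no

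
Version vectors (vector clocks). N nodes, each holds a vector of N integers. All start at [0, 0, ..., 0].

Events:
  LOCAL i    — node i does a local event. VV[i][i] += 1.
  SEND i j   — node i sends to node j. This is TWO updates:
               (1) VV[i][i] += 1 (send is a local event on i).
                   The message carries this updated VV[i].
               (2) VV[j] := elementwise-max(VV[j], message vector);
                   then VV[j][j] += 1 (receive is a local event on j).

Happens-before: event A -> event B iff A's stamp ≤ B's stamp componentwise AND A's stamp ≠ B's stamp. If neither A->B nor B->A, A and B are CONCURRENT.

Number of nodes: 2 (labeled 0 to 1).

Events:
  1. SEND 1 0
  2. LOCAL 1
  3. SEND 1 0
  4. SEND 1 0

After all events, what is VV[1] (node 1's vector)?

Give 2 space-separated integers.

Initial: VV[0]=[0, 0]
Initial: VV[1]=[0, 0]
Event 1: SEND 1->0: VV[1][1]++ -> VV[1]=[0, 1], msg_vec=[0, 1]; VV[0]=max(VV[0],msg_vec) then VV[0][0]++ -> VV[0]=[1, 1]
Event 2: LOCAL 1: VV[1][1]++ -> VV[1]=[0, 2]
Event 3: SEND 1->0: VV[1][1]++ -> VV[1]=[0, 3], msg_vec=[0, 3]; VV[0]=max(VV[0],msg_vec) then VV[0][0]++ -> VV[0]=[2, 3]
Event 4: SEND 1->0: VV[1][1]++ -> VV[1]=[0, 4], msg_vec=[0, 4]; VV[0]=max(VV[0],msg_vec) then VV[0][0]++ -> VV[0]=[3, 4]
Final vectors: VV[0]=[3, 4]; VV[1]=[0, 4]

Answer: 0 4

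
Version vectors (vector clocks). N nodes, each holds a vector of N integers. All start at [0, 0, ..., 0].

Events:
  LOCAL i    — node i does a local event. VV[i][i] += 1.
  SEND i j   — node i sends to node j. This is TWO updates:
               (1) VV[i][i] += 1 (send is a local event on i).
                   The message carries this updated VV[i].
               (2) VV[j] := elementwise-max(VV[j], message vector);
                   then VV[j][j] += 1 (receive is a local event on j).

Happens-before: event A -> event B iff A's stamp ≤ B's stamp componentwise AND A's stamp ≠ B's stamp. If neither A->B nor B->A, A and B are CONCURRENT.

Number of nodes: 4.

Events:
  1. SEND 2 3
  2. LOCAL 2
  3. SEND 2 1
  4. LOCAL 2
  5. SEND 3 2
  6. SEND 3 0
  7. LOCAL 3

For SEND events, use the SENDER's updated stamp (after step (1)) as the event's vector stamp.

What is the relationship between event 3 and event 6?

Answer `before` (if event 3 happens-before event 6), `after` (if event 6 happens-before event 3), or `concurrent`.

Answer: concurrent

Derivation:
Initial: VV[0]=[0, 0, 0, 0]
Initial: VV[1]=[0, 0, 0, 0]
Initial: VV[2]=[0, 0, 0, 0]
Initial: VV[3]=[0, 0, 0, 0]
Event 1: SEND 2->3: VV[2][2]++ -> VV[2]=[0, 0, 1, 0], msg_vec=[0, 0, 1, 0]; VV[3]=max(VV[3],msg_vec) then VV[3][3]++ -> VV[3]=[0, 0, 1, 1]
Event 2: LOCAL 2: VV[2][2]++ -> VV[2]=[0, 0, 2, 0]
Event 3: SEND 2->1: VV[2][2]++ -> VV[2]=[0, 0, 3, 0], msg_vec=[0, 0, 3, 0]; VV[1]=max(VV[1],msg_vec) then VV[1][1]++ -> VV[1]=[0, 1, 3, 0]
Event 4: LOCAL 2: VV[2][2]++ -> VV[2]=[0, 0, 4, 0]
Event 5: SEND 3->2: VV[3][3]++ -> VV[3]=[0, 0, 1, 2], msg_vec=[0, 0, 1, 2]; VV[2]=max(VV[2],msg_vec) then VV[2][2]++ -> VV[2]=[0, 0, 5, 2]
Event 6: SEND 3->0: VV[3][3]++ -> VV[3]=[0, 0, 1, 3], msg_vec=[0, 0, 1, 3]; VV[0]=max(VV[0],msg_vec) then VV[0][0]++ -> VV[0]=[1, 0, 1, 3]
Event 7: LOCAL 3: VV[3][3]++ -> VV[3]=[0, 0, 1, 4]
Event 3 stamp: [0, 0, 3, 0]
Event 6 stamp: [0, 0, 1, 3]
[0, 0, 3, 0] <= [0, 0, 1, 3]? False
[0, 0, 1, 3] <= [0, 0, 3, 0]? False
Relation: concurrent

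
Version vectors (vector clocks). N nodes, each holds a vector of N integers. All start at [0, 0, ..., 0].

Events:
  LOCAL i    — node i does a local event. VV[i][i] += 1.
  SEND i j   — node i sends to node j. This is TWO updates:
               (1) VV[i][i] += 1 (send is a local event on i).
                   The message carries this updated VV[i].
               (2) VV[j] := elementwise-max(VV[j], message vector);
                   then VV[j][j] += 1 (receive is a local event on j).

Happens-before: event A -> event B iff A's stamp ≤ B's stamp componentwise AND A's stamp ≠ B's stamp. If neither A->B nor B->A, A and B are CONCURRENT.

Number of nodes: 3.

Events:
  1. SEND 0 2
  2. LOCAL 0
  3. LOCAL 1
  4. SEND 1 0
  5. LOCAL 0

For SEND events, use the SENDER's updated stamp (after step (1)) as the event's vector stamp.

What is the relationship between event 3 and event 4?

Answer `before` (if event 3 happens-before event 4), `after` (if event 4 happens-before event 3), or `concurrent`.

Initial: VV[0]=[0, 0, 0]
Initial: VV[1]=[0, 0, 0]
Initial: VV[2]=[0, 0, 0]
Event 1: SEND 0->2: VV[0][0]++ -> VV[0]=[1, 0, 0], msg_vec=[1, 0, 0]; VV[2]=max(VV[2],msg_vec) then VV[2][2]++ -> VV[2]=[1, 0, 1]
Event 2: LOCAL 0: VV[0][0]++ -> VV[0]=[2, 0, 0]
Event 3: LOCAL 1: VV[1][1]++ -> VV[1]=[0, 1, 0]
Event 4: SEND 1->0: VV[1][1]++ -> VV[1]=[0, 2, 0], msg_vec=[0, 2, 0]; VV[0]=max(VV[0],msg_vec) then VV[0][0]++ -> VV[0]=[3, 2, 0]
Event 5: LOCAL 0: VV[0][0]++ -> VV[0]=[4, 2, 0]
Event 3 stamp: [0, 1, 0]
Event 4 stamp: [0, 2, 0]
[0, 1, 0] <= [0, 2, 0]? True
[0, 2, 0] <= [0, 1, 0]? False
Relation: before

Answer: before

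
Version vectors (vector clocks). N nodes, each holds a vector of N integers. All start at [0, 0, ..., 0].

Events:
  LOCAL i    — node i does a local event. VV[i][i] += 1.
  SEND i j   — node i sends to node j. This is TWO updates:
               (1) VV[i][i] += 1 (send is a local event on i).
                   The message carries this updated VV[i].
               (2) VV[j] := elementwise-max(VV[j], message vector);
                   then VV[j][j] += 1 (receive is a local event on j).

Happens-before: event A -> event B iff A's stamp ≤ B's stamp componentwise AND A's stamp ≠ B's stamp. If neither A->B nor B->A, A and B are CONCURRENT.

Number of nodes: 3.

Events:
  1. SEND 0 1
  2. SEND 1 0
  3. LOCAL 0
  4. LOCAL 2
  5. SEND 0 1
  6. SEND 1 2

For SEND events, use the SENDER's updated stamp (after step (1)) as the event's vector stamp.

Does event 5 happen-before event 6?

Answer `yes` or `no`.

Answer: yes

Derivation:
Initial: VV[0]=[0, 0, 0]
Initial: VV[1]=[0, 0, 0]
Initial: VV[2]=[0, 0, 0]
Event 1: SEND 0->1: VV[0][0]++ -> VV[0]=[1, 0, 0], msg_vec=[1, 0, 0]; VV[1]=max(VV[1],msg_vec) then VV[1][1]++ -> VV[1]=[1, 1, 0]
Event 2: SEND 1->0: VV[1][1]++ -> VV[1]=[1, 2, 0], msg_vec=[1, 2, 0]; VV[0]=max(VV[0],msg_vec) then VV[0][0]++ -> VV[0]=[2, 2, 0]
Event 3: LOCAL 0: VV[0][0]++ -> VV[0]=[3, 2, 0]
Event 4: LOCAL 2: VV[2][2]++ -> VV[2]=[0, 0, 1]
Event 5: SEND 0->1: VV[0][0]++ -> VV[0]=[4, 2, 0], msg_vec=[4, 2, 0]; VV[1]=max(VV[1],msg_vec) then VV[1][1]++ -> VV[1]=[4, 3, 0]
Event 6: SEND 1->2: VV[1][1]++ -> VV[1]=[4, 4, 0], msg_vec=[4, 4, 0]; VV[2]=max(VV[2],msg_vec) then VV[2][2]++ -> VV[2]=[4, 4, 2]
Event 5 stamp: [4, 2, 0]
Event 6 stamp: [4, 4, 0]
[4, 2, 0] <= [4, 4, 0]? True. Equal? False. Happens-before: True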